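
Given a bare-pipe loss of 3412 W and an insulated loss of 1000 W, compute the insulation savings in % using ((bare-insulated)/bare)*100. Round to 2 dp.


Savings = ((3412-1000)/3412)*100 = 70.69 %

70.69 %


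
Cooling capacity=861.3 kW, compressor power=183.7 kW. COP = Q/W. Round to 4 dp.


COP = 861.3 / 183.7 = 4.6886

4.6886


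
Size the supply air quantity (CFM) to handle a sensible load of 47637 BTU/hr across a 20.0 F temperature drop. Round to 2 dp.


CFM = 47637 / (1.08 * 20.0) = 2205.42

2205.42 CFM


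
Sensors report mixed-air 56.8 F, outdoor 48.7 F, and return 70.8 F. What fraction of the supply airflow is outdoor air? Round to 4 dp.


frac = (56.8 - 70.8) / (48.7 - 70.8) = 0.6335

0.6335


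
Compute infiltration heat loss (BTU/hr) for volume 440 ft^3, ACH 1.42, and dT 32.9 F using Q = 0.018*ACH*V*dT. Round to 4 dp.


Q = 0.018 * 1.42 * 440 * 32.9 = 370.0066 BTU/hr

370.0066 BTU/hr


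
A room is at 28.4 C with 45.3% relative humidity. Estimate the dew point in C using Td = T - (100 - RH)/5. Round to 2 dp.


Td = 28.4 - (100-45.3)/5 = 17.46 C

17.46 C


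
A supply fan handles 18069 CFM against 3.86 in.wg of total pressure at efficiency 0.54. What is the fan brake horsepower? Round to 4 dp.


BHP = 18069 * 3.86 / (6356 * 0.54) = 20.3209 hp

20.3209 hp


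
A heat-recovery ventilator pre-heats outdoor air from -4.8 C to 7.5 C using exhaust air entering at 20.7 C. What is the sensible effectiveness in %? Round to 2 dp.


eff = (7.5-(-4.8))/(20.7-(-4.8))*100 = 48.24 %

48.24 %


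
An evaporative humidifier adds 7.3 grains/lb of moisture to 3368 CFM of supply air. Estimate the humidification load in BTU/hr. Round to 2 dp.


Q = 0.68 * 3368 * 7.3 = 16718.75 BTU/hr

16718.75 BTU/hr


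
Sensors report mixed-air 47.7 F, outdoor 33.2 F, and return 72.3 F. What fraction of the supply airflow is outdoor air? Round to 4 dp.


frac = (47.7 - 72.3) / (33.2 - 72.3) = 0.6292

0.6292


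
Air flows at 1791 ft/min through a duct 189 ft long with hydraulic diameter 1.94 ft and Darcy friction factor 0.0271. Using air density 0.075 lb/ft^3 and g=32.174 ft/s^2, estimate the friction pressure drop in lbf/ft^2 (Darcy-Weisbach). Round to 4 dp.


v_fps = 1791/60 = 29.85 ft/s
dp = 0.0271*(189/1.94)*0.075*29.85^2/(2*32.174) = 2.7419 lbf/ft^2

2.7419 lbf/ft^2


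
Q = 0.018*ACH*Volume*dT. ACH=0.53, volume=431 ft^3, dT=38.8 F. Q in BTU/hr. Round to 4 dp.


Q = 0.018 * 0.53 * 431 * 38.8 = 159.5355 BTU/hr

159.5355 BTU/hr


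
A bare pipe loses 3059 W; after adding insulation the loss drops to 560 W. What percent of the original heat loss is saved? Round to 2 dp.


Savings = ((3059-560)/3059)*100 = 81.69 %

81.69 %


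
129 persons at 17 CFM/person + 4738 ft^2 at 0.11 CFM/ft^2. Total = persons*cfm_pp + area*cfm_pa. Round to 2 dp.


Total = 129*17 + 4738*0.11 = 2714.18 CFM

2714.18 CFM


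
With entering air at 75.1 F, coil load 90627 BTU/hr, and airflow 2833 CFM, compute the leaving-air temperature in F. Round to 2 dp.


dT = 90627/(1.08*2833) = 29.6202
T_leave = 75.1 - 29.6202 = 45.48 F

45.48 F


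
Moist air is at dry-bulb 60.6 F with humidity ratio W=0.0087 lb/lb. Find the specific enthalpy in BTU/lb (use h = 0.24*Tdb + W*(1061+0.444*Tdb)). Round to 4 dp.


h = 0.24*60.6 + 0.0087*(1061+0.444*60.6) = 24.0088 BTU/lb

24.0088 BTU/lb


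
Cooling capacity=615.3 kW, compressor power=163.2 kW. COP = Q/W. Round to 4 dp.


COP = 615.3 / 163.2 = 3.7702

3.7702


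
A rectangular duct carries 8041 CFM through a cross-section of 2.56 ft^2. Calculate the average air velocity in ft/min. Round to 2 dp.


V = 8041 / 2.56 = 3141.02 ft/min

3141.02 ft/min


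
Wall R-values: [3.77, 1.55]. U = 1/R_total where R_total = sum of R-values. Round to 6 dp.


R_total = 3.77 + 1.55 = 5.32
U = 1/5.32 = 0.187970

0.187970


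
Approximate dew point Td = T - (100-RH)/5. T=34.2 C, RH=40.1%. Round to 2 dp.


Td = 34.2 - (100-40.1)/5 = 22.22 C

22.22 C


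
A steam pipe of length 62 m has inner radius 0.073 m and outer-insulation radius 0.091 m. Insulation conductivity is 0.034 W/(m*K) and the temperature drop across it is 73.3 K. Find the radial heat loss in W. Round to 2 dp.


Q = 2*pi*0.034*62*73.3/ln(0.091/0.073) = 4404.97 W

4404.97 W


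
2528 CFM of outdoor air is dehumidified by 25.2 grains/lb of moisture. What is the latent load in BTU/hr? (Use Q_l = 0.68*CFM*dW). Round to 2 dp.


Q = 0.68 * 2528 * 25.2 = 43319.81 BTU/hr

43319.81 BTU/hr


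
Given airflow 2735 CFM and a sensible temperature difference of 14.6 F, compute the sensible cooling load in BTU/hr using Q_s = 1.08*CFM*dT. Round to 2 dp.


Q = 1.08 * 2735 * 14.6 = 43125.48 BTU/hr

43125.48 BTU/hr


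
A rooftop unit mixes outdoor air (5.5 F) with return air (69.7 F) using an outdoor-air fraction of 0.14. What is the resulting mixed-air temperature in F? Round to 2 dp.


T_mix = 0.14*5.5 + 0.86*69.7 = 60.71 F

60.71 F


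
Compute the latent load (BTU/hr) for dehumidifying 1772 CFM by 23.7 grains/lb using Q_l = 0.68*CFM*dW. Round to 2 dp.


Q = 0.68 * 1772 * 23.7 = 28557.55 BTU/hr

28557.55 BTU/hr


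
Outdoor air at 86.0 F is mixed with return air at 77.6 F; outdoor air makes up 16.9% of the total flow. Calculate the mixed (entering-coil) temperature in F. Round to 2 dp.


T_mix = 77.6 + (16.9/100)*(86.0-77.6) = 79.02 F

79.02 F


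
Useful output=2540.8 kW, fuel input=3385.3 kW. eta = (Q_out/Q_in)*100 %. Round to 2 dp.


eta = (2540.8/3385.3)*100 = 75.05 %

75.05 %


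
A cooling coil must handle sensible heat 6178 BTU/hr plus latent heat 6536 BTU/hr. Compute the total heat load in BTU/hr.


Qt = 6178 + 6536 = 12714 BTU/hr

12714 BTU/hr


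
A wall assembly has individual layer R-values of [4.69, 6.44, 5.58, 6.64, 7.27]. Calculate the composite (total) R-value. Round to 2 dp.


R_total = 4.69 + 6.44 + 5.58 + 6.64 + 7.27 = 30.62

30.62


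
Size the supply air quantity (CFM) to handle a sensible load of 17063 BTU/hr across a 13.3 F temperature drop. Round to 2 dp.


CFM = 17063 / (1.08 * 13.3) = 1187.90

1187.90 CFM


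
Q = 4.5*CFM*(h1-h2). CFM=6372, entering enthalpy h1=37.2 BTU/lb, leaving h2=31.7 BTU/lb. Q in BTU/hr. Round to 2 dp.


Q = 4.5 * 6372 * (37.2 - 31.7) = 157707.00 BTU/hr

157707.00 BTU/hr


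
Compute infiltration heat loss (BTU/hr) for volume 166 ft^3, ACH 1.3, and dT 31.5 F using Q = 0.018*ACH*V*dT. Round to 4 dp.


Q = 0.018 * 1.3 * 166 * 31.5 = 122.3586 BTU/hr

122.3586 BTU/hr


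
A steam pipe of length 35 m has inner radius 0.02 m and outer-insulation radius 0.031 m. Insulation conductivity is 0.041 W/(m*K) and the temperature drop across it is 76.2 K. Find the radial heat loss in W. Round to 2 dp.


Q = 2*pi*0.041*35*76.2/ln(0.031/0.02) = 1567.69 W

1567.69 W


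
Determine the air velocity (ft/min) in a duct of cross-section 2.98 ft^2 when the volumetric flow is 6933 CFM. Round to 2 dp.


V = 6933 / 2.98 = 2326.51 ft/min

2326.51 ft/min


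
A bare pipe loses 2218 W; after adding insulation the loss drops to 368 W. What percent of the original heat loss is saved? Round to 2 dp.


Savings = ((2218-368)/2218)*100 = 83.41 %

83.41 %


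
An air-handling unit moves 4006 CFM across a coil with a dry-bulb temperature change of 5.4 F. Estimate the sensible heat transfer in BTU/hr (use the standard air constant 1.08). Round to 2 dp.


Q = 1.08 * 4006 * 5.4 = 23362.99 BTU/hr

23362.99 BTU/hr


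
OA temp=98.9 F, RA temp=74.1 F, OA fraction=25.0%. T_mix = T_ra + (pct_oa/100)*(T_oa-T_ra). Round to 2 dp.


T_mix = 74.1 + (25.0/100)*(98.9-74.1) = 80.30 F

80.30 F


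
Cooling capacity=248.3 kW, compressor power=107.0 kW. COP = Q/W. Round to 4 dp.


COP = 248.3 / 107.0 = 2.3206

2.3206


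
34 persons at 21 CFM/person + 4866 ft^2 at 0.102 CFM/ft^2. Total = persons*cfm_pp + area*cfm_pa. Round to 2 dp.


Total = 34*21 + 4866*0.102 = 1210.33 CFM

1210.33 CFM


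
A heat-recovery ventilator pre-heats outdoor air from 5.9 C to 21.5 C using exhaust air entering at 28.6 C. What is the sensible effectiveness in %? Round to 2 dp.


eff = (21.5-5.9)/(28.6-5.9)*100 = 68.72 %

68.72 %


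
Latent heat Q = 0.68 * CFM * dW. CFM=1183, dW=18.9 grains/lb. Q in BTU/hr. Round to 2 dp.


Q = 0.68 * 1183 * 18.9 = 15203.92 BTU/hr

15203.92 BTU/hr


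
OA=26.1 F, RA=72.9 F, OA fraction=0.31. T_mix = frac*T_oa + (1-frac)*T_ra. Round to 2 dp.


T_mix = 0.31*26.1 + 0.69*72.9 = 58.39 F

58.39 F


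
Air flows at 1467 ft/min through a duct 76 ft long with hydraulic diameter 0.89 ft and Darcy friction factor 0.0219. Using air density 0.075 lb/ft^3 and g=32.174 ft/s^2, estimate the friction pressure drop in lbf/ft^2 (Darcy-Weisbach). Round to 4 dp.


v_fps = 1467/60 = 24.45 ft/s
dp = 0.0219*(76/0.89)*0.075*24.45^2/(2*32.174) = 1.3030 lbf/ft^2

1.3030 lbf/ft^2


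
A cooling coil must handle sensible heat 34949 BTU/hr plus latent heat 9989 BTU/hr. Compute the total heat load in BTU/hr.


Qt = 34949 + 9989 = 44938 BTU/hr

44938 BTU/hr


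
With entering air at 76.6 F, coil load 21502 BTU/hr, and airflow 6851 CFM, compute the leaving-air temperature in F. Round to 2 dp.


dT = 21502/(1.08*6851) = 2.9060
T_leave = 76.6 - 2.9060 = 73.69 F

73.69 F


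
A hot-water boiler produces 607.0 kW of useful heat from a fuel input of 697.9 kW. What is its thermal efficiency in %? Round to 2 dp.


eta = (607.0/697.9)*100 = 86.98 %

86.98 %


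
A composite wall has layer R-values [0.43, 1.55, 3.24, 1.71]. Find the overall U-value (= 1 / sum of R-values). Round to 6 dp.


R_total = 0.43 + 1.55 + 3.24 + 1.71 = 6.93
U = 1/6.93 = 0.144300

0.144300


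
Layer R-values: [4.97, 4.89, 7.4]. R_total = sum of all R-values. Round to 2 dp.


R_total = 4.97 + 4.89 + 7.4 = 17.26

17.26


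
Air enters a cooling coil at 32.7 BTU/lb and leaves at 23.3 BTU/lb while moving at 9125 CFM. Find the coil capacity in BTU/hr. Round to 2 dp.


Q = 4.5 * 9125 * (32.7 - 23.3) = 385987.50 BTU/hr

385987.50 BTU/hr


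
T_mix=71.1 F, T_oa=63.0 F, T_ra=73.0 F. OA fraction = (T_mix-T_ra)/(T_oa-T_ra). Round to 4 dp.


frac = (71.1 - 73.0) / (63.0 - 73.0) = 0.1900

0.1900


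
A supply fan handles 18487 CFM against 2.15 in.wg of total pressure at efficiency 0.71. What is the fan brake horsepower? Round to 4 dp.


BHP = 18487 * 2.15 / (6356 * 0.71) = 8.8077 hp

8.8077 hp


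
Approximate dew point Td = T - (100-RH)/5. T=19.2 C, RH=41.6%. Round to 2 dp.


Td = 19.2 - (100-41.6)/5 = 7.52 C

7.52 C


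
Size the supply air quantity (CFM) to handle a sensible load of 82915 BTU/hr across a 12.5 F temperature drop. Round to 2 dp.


CFM = 82915 / (1.08 * 12.5) = 6141.85

6141.85 CFM


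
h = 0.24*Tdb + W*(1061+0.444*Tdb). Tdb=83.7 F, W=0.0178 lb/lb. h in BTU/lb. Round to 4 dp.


h = 0.24*83.7 + 0.0178*(1061+0.444*83.7) = 39.6353 BTU/lb

39.6353 BTU/lb


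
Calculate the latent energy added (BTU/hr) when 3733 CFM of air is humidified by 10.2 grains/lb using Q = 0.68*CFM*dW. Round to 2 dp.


Q = 0.68 * 3733 * 10.2 = 25892.09 BTU/hr

25892.09 BTU/hr


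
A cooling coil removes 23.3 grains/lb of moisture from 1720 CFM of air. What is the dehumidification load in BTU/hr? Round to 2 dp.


Q = 0.68 * 1720 * 23.3 = 27251.68 BTU/hr

27251.68 BTU/hr


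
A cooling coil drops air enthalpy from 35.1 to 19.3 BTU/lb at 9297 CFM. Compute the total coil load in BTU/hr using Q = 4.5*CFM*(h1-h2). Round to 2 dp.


Q = 4.5 * 9297 * (35.1 - 19.3) = 661016.70 BTU/hr

661016.70 BTU/hr


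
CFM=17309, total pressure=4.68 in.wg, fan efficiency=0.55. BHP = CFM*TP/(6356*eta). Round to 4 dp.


BHP = 17309 * 4.68 / (6356 * 0.55) = 23.1724 hp

23.1724 hp


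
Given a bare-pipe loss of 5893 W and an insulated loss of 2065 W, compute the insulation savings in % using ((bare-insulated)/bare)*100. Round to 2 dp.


Savings = ((5893-2065)/5893)*100 = 64.96 %

64.96 %


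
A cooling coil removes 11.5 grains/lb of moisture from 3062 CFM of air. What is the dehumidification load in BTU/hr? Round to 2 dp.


Q = 0.68 * 3062 * 11.5 = 23944.84 BTU/hr

23944.84 BTU/hr


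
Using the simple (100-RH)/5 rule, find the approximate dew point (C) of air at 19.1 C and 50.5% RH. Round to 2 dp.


Td = 19.1 - (100-50.5)/5 = 9.20 C

9.20 C


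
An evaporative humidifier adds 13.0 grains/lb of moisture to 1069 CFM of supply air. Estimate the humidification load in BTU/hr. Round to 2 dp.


Q = 0.68 * 1069 * 13.0 = 9449.96 BTU/hr

9449.96 BTU/hr


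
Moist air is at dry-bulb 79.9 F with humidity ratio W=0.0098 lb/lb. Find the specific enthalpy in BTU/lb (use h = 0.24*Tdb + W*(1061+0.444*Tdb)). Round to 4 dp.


h = 0.24*79.9 + 0.0098*(1061+0.444*79.9) = 29.9215 BTU/lb

29.9215 BTU/lb


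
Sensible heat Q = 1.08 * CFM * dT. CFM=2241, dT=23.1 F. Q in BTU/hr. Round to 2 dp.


Q = 1.08 * 2241 * 23.1 = 55908.47 BTU/hr

55908.47 BTU/hr


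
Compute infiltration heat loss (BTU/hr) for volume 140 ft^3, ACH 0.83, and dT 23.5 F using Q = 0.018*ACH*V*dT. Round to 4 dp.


Q = 0.018 * 0.83 * 140 * 23.5 = 49.1526 BTU/hr

49.1526 BTU/hr


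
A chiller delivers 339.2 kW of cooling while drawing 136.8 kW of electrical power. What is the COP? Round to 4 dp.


COP = 339.2 / 136.8 = 2.4795

2.4795


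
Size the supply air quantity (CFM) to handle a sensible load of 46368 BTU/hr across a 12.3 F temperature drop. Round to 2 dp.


CFM = 46368 / (1.08 * 12.3) = 3490.51

3490.51 CFM


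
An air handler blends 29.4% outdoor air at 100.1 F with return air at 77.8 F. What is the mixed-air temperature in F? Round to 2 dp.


T_mix = 77.8 + (29.4/100)*(100.1-77.8) = 84.36 F

84.36 F


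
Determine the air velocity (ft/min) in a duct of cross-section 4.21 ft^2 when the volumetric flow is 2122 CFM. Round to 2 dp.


V = 2122 / 4.21 = 504.04 ft/min

504.04 ft/min


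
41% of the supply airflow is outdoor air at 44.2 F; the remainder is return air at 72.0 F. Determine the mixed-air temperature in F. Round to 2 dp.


T_mix = 0.41*44.2 + 0.59*72.0 = 60.60 F

60.60 F


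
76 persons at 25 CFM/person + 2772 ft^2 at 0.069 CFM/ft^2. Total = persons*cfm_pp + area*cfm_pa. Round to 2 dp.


Total = 76*25 + 2772*0.069 = 2091.27 CFM

2091.27 CFM


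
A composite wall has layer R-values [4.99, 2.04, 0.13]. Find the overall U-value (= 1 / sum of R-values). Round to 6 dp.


R_total = 4.99 + 2.04 + 0.13 = 7.16
U = 1/7.16 = 0.139665

0.139665


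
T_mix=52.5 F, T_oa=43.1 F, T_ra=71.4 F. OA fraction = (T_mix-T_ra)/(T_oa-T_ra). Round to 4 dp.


frac = (52.5 - 71.4) / (43.1 - 71.4) = 0.6678

0.6678


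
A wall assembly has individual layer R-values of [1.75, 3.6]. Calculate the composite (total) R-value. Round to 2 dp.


R_total = 1.75 + 3.6 = 5.35

5.35


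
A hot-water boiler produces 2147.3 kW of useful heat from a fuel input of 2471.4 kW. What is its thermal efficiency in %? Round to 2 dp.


eta = (2147.3/2471.4)*100 = 86.89 %

86.89 %


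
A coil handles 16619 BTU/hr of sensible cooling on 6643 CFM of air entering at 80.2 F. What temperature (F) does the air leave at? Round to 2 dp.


dT = 16619/(1.08*6643) = 2.3164
T_leave = 80.2 - 2.3164 = 77.88 F

77.88 F


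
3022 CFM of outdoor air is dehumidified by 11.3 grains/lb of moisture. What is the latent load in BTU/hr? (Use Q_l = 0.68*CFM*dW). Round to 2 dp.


Q = 0.68 * 3022 * 11.3 = 23221.05 BTU/hr

23221.05 BTU/hr


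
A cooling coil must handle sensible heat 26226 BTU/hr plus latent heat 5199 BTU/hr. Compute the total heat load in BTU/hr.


Qt = 26226 + 5199 = 31425 BTU/hr

31425 BTU/hr


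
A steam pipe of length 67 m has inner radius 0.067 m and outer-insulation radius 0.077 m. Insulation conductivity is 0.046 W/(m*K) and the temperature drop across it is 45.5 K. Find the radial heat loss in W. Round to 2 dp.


Q = 2*pi*0.046*67*45.5/ln(0.077/0.067) = 6333.69 W

6333.69 W


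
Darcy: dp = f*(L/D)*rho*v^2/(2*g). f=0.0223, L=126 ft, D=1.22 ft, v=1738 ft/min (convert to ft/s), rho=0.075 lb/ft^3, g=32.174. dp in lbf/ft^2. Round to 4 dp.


v_fps = 1738/60 = 28.9667 ft/s
dp = 0.0223*(126/1.22)*0.075*28.9667^2/(2*32.174) = 2.2524 lbf/ft^2

2.2524 lbf/ft^2


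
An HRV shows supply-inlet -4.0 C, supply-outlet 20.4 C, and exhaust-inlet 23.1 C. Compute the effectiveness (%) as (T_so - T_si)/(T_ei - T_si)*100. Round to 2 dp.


eff = (20.4-(-4.0))/(23.1-(-4.0))*100 = 90.04 %

90.04 %


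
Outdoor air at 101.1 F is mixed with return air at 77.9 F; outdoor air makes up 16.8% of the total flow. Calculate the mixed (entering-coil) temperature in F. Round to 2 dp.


T_mix = 77.9 + (16.8/100)*(101.1-77.9) = 81.80 F

81.80 F


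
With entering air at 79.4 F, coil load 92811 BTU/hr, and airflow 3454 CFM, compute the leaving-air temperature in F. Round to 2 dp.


dT = 92811/(1.08*3454) = 24.8802
T_leave = 79.4 - 24.8802 = 54.52 F

54.52 F


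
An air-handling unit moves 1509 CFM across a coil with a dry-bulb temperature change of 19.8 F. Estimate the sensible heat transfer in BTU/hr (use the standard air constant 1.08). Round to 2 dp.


Q = 1.08 * 1509 * 19.8 = 32268.46 BTU/hr

32268.46 BTU/hr


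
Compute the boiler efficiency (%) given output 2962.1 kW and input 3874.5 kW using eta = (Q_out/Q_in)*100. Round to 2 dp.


eta = (2962.1/3874.5)*100 = 76.45 %

76.45 %


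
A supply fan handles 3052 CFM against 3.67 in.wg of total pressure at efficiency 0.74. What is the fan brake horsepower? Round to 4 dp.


BHP = 3052 * 3.67 / (6356 * 0.74) = 2.3814 hp

2.3814 hp


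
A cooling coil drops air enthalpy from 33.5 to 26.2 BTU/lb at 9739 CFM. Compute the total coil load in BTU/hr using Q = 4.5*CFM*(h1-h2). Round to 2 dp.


Q = 4.5 * 9739 * (33.5 - 26.2) = 319926.15 BTU/hr

319926.15 BTU/hr


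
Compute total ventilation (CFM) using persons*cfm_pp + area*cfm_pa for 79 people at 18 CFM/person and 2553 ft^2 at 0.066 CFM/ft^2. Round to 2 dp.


Total = 79*18 + 2553*0.066 = 1590.50 CFM

1590.50 CFM


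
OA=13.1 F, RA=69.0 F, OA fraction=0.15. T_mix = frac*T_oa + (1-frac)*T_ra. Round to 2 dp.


T_mix = 0.15*13.1 + 0.85*69.0 = 60.62 F

60.62 F


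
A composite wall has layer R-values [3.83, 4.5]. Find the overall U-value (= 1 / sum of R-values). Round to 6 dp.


R_total = 3.83 + 4.5 = 8.33
U = 1/8.33 = 0.120048

0.120048


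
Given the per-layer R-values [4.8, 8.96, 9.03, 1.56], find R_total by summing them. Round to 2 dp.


R_total = 4.8 + 8.96 + 9.03 + 1.56 = 24.35

24.35


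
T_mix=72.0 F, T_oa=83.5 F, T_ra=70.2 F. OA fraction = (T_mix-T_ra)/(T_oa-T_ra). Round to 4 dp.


frac = (72.0 - 70.2) / (83.5 - 70.2) = 0.1353

0.1353


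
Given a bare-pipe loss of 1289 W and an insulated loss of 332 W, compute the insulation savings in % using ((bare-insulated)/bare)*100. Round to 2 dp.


Savings = ((1289-332)/1289)*100 = 74.24 %

74.24 %


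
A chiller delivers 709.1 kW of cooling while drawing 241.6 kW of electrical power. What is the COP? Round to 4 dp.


COP = 709.1 / 241.6 = 2.9350

2.9350


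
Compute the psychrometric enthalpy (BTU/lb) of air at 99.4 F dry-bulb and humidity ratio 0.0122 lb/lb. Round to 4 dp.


h = 0.24*99.4 + 0.0122*(1061+0.444*99.4) = 37.3386 BTU/lb

37.3386 BTU/lb


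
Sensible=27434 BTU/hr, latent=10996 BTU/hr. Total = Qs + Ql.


Qt = 27434 + 10996 = 38430 BTU/hr

38430 BTU/hr


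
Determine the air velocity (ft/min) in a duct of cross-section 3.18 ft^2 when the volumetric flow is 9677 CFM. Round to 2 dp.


V = 9677 / 3.18 = 3043.08 ft/min

3043.08 ft/min


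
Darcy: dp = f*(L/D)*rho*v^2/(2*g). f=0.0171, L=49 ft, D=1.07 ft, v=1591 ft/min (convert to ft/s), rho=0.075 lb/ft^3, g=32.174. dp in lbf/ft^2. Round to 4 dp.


v_fps = 1591/60 = 26.5167 ft/s
dp = 0.0171*(49/1.07)*0.075*26.5167^2/(2*32.174) = 0.6418 lbf/ft^2

0.6418 lbf/ft^2


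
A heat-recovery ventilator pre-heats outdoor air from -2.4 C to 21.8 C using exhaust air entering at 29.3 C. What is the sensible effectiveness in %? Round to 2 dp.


eff = (21.8-(-2.4))/(29.3-(-2.4))*100 = 76.34 %

76.34 %


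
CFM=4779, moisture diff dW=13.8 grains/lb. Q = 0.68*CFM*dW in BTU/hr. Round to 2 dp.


Q = 0.68 * 4779 * 13.8 = 44846.14 BTU/hr

44846.14 BTU/hr


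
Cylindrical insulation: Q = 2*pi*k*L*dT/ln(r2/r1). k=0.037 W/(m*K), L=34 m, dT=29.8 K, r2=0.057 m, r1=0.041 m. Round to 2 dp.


Q = 2*pi*0.037*34*29.8/ln(0.057/0.041) = 714.91 W

714.91 W


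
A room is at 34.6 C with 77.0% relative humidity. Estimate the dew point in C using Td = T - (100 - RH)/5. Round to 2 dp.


Td = 34.6 - (100-77.0)/5 = 30.00 C

30.00 C


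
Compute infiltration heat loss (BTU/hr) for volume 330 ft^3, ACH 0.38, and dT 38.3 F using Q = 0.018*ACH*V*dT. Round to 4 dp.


Q = 0.018 * 0.38 * 330 * 38.3 = 86.4508 BTU/hr

86.4508 BTU/hr


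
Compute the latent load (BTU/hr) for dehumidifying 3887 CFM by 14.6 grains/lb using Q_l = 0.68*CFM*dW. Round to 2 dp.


Q = 0.68 * 3887 * 14.6 = 38590.14 BTU/hr

38590.14 BTU/hr


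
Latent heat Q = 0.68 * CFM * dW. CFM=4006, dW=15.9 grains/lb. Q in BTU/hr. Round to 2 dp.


Q = 0.68 * 4006 * 15.9 = 43312.87 BTU/hr

43312.87 BTU/hr


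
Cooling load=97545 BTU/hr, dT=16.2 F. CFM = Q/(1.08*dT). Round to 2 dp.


CFM = 97545 / (1.08 * 16.2) = 5575.27

5575.27 CFM


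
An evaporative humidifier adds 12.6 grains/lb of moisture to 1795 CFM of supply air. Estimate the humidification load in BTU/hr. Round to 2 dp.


Q = 0.68 * 1795 * 12.6 = 15379.56 BTU/hr

15379.56 BTU/hr


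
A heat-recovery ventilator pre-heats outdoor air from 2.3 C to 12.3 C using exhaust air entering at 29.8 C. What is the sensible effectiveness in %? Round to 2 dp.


eff = (12.3-2.3)/(29.8-2.3)*100 = 36.36 %

36.36 %


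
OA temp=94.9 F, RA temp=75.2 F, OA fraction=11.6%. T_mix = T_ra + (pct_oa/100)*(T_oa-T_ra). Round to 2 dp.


T_mix = 75.2 + (11.6/100)*(94.9-75.2) = 77.49 F

77.49 F


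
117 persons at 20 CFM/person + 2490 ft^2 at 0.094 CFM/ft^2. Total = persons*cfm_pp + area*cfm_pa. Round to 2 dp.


Total = 117*20 + 2490*0.094 = 2574.06 CFM

2574.06 CFM


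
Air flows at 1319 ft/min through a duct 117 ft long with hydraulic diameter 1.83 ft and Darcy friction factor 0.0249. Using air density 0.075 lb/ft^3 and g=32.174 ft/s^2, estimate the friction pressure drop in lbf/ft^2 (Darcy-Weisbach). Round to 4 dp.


v_fps = 1319/60 = 21.9833 ft/s
dp = 0.0249*(117/1.83)*0.075*21.9833^2/(2*32.174) = 0.8967 lbf/ft^2

0.8967 lbf/ft^2


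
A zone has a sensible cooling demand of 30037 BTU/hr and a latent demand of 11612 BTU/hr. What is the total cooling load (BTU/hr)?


Qt = 30037 + 11612 = 41649 BTU/hr

41649 BTU/hr


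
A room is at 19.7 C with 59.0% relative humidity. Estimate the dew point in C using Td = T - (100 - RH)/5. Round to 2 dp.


Td = 19.7 - (100-59.0)/5 = 11.50 C

11.50 C


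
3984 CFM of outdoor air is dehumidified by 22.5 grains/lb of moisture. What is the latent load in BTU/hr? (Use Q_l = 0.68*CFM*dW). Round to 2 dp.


Q = 0.68 * 3984 * 22.5 = 60955.20 BTU/hr

60955.20 BTU/hr


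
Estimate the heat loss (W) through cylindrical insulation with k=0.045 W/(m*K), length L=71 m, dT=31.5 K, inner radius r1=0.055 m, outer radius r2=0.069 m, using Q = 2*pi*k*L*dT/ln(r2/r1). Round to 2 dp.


Q = 2*pi*0.045*71*31.5/ln(0.069/0.055) = 2788.49 W

2788.49 W


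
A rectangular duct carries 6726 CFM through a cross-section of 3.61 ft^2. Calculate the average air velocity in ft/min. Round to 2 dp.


V = 6726 / 3.61 = 1863.16 ft/min

1863.16 ft/min


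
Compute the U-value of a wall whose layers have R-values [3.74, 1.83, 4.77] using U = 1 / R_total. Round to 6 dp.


R_total = 3.74 + 1.83 + 4.77 = 10.34
U = 1/10.34 = 0.096712

0.096712


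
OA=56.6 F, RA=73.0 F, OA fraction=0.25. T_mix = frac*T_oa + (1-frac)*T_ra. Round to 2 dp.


T_mix = 0.25*56.6 + 0.75*73.0 = 68.90 F

68.90 F


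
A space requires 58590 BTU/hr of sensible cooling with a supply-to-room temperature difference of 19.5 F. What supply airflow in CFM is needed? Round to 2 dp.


CFM = 58590 / (1.08 * 19.5) = 2782.05

2782.05 CFM


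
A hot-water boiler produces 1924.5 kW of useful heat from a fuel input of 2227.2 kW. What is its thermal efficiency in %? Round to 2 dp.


eta = (1924.5/2227.2)*100 = 86.41 %

86.41 %


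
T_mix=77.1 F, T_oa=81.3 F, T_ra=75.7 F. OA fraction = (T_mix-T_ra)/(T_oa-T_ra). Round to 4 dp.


frac = (77.1 - 75.7) / (81.3 - 75.7) = 0.2500

0.2500


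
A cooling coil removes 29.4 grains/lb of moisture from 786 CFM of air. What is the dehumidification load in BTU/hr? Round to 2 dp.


Q = 0.68 * 786 * 29.4 = 15713.71 BTU/hr

15713.71 BTU/hr


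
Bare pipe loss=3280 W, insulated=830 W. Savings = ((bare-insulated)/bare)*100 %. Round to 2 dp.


Savings = ((3280-830)/3280)*100 = 74.70 %

74.70 %


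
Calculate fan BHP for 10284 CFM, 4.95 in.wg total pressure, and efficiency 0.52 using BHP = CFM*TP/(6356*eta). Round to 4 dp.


BHP = 10284 * 4.95 / (6356 * 0.52) = 15.4021 hp

15.4021 hp


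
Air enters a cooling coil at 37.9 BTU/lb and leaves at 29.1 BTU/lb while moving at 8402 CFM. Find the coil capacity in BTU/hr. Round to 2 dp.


Q = 4.5 * 8402 * (37.9 - 29.1) = 332719.20 BTU/hr

332719.20 BTU/hr


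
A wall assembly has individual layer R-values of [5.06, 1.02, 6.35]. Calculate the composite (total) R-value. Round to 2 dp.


R_total = 5.06 + 1.02 + 6.35 = 12.43

12.43


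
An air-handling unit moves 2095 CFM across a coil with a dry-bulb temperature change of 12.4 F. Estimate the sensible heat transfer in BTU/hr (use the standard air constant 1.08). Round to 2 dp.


Q = 1.08 * 2095 * 12.4 = 28056.24 BTU/hr

28056.24 BTU/hr


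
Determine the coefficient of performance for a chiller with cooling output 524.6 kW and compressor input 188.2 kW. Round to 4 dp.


COP = 524.6 / 188.2 = 2.7875

2.7875


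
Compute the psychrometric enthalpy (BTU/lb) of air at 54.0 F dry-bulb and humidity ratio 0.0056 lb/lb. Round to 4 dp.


h = 0.24*54.0 + 0.0056*(1061+0.444*54.0) = 19.0359 BTU/lb

19.0359 BTU/lb


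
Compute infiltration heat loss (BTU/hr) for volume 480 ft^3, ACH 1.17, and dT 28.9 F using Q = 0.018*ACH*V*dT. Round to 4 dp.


Q = 0.018 * 1.17 * 480 * 28.9 = 292.1443 BTU/hr

292.1443 BTU/hr


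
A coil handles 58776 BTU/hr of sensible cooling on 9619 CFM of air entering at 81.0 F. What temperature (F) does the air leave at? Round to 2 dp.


dT = 58776/(1.08*9619) = 5.6578
T_leave = 81.0 - 5.6578 = 75.34 F

75.34 F


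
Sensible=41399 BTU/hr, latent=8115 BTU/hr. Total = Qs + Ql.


Qt = 41399 + 8115 = 49514 BTU/hr

49514 BTU/hr


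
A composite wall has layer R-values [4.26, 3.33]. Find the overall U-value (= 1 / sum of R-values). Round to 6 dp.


R_total = 4.26 + 3.33 = 7.59
U = 1/7.59 = 0.131752

0.131752


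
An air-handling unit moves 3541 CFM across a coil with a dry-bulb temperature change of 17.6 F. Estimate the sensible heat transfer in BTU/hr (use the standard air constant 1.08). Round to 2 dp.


Q = 1.08 * 3541 * 17.6 = 67307.33 BTU/hr

67307.33 BTU/hr


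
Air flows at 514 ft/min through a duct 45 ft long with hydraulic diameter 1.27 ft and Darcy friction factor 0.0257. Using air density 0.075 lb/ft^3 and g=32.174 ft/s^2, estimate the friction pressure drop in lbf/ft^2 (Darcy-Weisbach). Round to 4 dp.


v_fps = 514/60 = 8.5667 ft/s
dp = 0.0257*(45/1.27)*0.075*8.5667^2/(2*32.174) = 0.0779 lbf/ft^2

0.0779 lbf/ft^2


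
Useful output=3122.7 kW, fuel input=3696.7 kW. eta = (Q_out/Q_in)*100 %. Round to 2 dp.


eta = (3122.7/3696.7)*100 = 84.47 %

84.47 %


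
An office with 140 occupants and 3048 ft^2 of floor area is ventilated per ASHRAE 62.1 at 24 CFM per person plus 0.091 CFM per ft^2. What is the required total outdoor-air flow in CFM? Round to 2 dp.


Total = 140*24 + 3048*0.091 = 3637.37 CFM

3637.37 CFM


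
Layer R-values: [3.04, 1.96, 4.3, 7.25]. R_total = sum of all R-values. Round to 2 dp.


R_total = 3.04 + 1.96 + 4.3 + 7.25 = 16.55

16.55


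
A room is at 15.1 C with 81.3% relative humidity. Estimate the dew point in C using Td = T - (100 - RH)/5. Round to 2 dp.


Td = 15.1 - (100-81.3)/5 = 11.36 C

11.36 C


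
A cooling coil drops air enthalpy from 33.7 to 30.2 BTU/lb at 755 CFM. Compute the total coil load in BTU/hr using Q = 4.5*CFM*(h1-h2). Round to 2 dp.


Q = 4.5 * 755 * (33.7 - 30.2) = 11891.25 BTU/hr

11891.25 BTU/hr


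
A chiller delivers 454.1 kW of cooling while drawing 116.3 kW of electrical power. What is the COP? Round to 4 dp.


COP = 454.1 / 116.3 = 3.9046

3.9046


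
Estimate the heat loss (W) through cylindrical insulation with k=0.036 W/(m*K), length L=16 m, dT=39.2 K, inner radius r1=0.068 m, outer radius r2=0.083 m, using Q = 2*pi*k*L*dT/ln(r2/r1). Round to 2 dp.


Q = 2*pi*0.036*16*39.2/ln(0.083/0.068) = 711.72 W

711.72 W


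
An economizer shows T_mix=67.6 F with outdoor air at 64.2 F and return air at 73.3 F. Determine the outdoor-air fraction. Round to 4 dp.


frac = (67.6 - 73.3) / (64.2 - 73.3) = 0.6264

0.6264


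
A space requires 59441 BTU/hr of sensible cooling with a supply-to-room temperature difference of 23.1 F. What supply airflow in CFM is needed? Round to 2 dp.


CFM = 59441 / (1.08 * 23.1) = 2382.60

2382.60 CFM


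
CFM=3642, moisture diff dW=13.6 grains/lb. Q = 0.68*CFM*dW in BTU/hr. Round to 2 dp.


Q = 0.68 * 3642 * 13.6 = 33681.22 BTU/hr

33681.22 BTU/hr


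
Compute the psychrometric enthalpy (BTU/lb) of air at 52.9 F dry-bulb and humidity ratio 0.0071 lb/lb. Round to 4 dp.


h = 0.24*52.9 + 0.0071*(1061+0.444*52.9) = 20.3959 BTU/lb

20.3959 BTU/lb


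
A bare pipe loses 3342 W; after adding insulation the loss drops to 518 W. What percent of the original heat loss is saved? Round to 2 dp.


Savings = ((3342-518)/3342)*100 = 84.50 %

84.50 %


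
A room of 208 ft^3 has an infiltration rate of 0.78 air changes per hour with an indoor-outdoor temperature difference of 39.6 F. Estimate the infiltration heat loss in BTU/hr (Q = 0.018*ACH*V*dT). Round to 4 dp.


Q = 0.018 * 0.78 * 208 * 39.6 = 115.6447 BTU/hr

115.6447 BTU/hr


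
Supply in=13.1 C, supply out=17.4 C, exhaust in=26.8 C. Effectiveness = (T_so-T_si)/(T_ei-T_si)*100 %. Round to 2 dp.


eff = (17.4-13.1)/(26.8-13.1)*100 = 31.39 %

31.39 %


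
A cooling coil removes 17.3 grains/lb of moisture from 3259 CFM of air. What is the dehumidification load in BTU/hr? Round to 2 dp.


Q = 0.68 * 3259 * 17.3 = 38338.88 BTU/hr

38338.88 BTU/hr


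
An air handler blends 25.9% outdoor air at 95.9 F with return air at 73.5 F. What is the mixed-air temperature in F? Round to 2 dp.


T_mix = 73.5 + (25.9/100)*(95.9-73.5) = 79.30 F

79.30 F


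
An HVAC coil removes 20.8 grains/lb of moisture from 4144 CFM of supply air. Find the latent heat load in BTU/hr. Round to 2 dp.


Q = 0.68 * 4144 * 20.8 = 58612.74 BTU/hr

58612.74 BTU/hr


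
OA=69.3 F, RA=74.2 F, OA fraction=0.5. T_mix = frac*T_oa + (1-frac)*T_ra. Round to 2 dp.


T_mix = 0.5*69.3 + 0.5*74.2 = 71.75 F

71.75 F


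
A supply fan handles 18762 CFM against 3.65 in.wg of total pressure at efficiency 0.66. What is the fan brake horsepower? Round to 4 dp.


BHP = 18762 * 3.65 / (6356 * 0.66) = 16.3247 hp

16.3247 hp


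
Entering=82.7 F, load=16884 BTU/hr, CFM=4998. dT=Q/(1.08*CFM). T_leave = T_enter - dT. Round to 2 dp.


dT = 16884/(1.08*4998) = 3.1279
T_leave = 82.7 - 3.1279 = 79.57 F

79.57 F


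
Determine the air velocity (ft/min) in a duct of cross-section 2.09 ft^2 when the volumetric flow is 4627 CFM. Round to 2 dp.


V = 4627 / 2.09 = 2213.88 ft/min

2213.88 ft/min


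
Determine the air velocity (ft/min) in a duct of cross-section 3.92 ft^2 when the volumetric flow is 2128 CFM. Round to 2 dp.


V = 2128 / 3.92 = 542.86 ft/min

542.86 ft/min


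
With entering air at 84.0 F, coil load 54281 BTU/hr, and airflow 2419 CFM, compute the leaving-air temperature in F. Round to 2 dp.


dT = 54281/(1.08*2419) = 20.7773
T_leave = 84.0 - 20.7773 = 63.22 F

63.22 F


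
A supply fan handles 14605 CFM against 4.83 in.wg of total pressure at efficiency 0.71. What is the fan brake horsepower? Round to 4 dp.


BHP = 14605 * 4.83 / (6356 * 0.71) = 15.6317 hp

15.6317 hp


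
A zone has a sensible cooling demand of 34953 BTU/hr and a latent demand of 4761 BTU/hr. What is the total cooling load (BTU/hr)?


Qt = 34953 + 4761 = 39714 BTU/hr

39714 BTU/hr


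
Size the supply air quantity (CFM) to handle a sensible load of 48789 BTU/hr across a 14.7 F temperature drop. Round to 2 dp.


CFM = 48789 / (1.08 * 14.7) = 3073.13

3073.13 CFM


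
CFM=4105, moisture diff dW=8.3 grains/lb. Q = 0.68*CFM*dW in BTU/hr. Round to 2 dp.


Q = 0.68 * 4105 * 8.3 = 23168.62 BTU/hr

23168.62 BTU/hr


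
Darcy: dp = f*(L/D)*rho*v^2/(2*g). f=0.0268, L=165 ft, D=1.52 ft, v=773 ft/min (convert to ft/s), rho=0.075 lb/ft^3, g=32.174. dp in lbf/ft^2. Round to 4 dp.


v_fps = 773/60 = 12.8833 ft/s
dp = 0.0268*(165/1.52)*0.075*12.8833^2/(2*32.174) = 0.5628 lbf/ft^2

0.5628 lbf/ft^2


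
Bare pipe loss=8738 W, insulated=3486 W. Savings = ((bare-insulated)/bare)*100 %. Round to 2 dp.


Savings = ((8738-3486)/8738)*100 = 60.11 %

60.11 %


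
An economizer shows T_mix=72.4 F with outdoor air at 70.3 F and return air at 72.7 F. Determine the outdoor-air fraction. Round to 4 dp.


frac = (72.4 - 72.7) / (70.3 - 72.7) = 0.1250

0.1250


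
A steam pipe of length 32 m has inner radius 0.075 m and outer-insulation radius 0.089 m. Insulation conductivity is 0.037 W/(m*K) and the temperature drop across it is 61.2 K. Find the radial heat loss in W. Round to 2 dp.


Q = 2*pi*0.037*32*61.2/ln(0.089/0.075) = 2660.18 W

2660.18 W


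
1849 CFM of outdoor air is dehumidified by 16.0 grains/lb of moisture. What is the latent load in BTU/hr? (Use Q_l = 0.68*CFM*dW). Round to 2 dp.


Q = 0.68 * 1849 * 16.0 = 20117.12 BTU/hr

20117.12 BTU/hr


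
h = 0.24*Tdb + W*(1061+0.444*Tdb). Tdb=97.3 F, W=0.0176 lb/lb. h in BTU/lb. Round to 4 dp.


h = 0.24*97.3 + 0.0176*(1061+0.444*97.3) = 42.7859 BTU/lb

42.7859 BTU/lb


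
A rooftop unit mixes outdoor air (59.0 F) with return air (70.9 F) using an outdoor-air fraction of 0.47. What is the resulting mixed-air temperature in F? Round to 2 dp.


T_mix = 0.47*59.0 + 0.53*70.9 = 65.31 F

65.31 F


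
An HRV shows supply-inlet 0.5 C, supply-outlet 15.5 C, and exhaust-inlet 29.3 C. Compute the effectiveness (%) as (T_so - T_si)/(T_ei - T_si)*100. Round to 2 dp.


eff = (15.5-0.5)/(29.3-0.5)*100 = 52.08 %

52.08 %


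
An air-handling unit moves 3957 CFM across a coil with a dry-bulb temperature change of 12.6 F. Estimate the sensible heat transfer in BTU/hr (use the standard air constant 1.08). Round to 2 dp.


Q = 1.08 * 3957 * 12.6 = 53846.86 BTU/hr

53846.86 BTU/hr


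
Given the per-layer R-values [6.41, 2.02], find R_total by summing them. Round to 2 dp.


R_total = 6.41 + 2.02 = 8.43

8.43


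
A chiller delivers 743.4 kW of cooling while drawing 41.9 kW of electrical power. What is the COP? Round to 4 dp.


COP = 743.4 / 41.9 = 17.7422

17.7422


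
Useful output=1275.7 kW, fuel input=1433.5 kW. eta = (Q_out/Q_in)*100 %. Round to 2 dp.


eta = (1275.7/1433.5)*100 = 88.99 %

88.99 %


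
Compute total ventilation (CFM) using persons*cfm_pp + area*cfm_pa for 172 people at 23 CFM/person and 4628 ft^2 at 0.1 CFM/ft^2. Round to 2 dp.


Total = 172*23 + 4628*0.1 = 4418.80 CFM

4418.80 CFM


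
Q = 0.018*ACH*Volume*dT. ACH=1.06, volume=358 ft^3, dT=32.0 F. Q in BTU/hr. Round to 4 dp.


Q = 0.018 * 1.06 * 358 * 32.0 = 218.5805 BTU/hr

218.5805 BTU/hr


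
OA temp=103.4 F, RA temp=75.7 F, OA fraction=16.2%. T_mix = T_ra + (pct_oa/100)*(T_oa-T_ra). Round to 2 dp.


T_mix = 75.7 + (16.2/100)*(103.4-75.7) = 80.19 F

80.19 F


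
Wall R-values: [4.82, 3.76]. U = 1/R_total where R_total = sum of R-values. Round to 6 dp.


R_total = 4.82 + 3.76 = 8.58
U = 1/8.58 = 0.116550

0.116550


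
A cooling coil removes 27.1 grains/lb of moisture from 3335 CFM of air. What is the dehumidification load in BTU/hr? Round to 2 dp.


Q = 0.68 * 3335 * 27.1 = 61457.38 BTU/hr

61457.38 BTU/hr


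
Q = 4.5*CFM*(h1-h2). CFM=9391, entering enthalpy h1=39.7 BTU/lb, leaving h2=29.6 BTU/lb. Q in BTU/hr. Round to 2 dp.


Q = 4.5 * 9391 * (39.7 - 29.6) = 426820.95 BTU/hr

426820.95 BTU/hr


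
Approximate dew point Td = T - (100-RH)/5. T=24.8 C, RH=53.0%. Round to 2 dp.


Td = 24.8 - (100-53.0)/5 = 15.40 C

15.40 C


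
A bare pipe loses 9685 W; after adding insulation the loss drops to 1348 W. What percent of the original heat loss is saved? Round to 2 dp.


Savings = ((9685-1348)/9685)*100 = 86.08 %

86.08 %


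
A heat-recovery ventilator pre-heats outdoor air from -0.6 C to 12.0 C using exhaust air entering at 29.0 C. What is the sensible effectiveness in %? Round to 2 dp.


eff = (12.0-(-0.6))/(29.0-(-0.6))*100 = 42.57 %

42.57 %


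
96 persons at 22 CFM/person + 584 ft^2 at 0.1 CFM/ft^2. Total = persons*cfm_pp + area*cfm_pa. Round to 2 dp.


Total = 96*22 + 584*0.1 = 2170.40 CFM

2170.40 CFM


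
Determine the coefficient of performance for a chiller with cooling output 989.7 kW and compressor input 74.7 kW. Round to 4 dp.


COP = 989.7 / 74.7 = 13.2490

13.2490


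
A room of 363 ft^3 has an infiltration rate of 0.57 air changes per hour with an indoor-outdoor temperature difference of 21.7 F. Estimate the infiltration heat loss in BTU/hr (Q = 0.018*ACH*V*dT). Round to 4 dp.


Q = 0.018 * 0.57 * 363 * 21.7 = 80.8190 BTU/hr

80.8190 BTU/hr


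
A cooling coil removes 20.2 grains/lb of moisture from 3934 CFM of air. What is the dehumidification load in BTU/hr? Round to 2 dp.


Q = 0.68 * 3934 * 20.2 = 54037.42 BTU/hr

54037.42 BTU/hr


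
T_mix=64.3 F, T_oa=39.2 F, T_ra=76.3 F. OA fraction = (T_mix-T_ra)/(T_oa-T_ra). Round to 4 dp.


frac = (64.3 - 76.3) / (39.2 - 76.3) = 0.3235

0.3235


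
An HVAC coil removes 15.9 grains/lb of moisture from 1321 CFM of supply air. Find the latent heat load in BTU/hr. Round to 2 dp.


Q = 0.68 * 1321 * 15.9 = 14282.65 BTU/hr

14282.65 BTU/hr


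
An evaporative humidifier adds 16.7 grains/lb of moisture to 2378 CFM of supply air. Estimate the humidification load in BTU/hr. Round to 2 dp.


Q = 0.68 * 2378 * 16.7 = 27004.57 BTU/hr

27004.57 BTU/hr


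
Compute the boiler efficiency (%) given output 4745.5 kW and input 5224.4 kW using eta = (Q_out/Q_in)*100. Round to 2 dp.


eta = (4745.5/5224.4)*100 = 90.83 %

90.83 %


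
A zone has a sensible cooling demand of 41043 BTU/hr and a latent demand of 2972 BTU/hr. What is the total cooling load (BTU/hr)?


Qt = 41043 + 2972 = 44015 BTU/hr

44015 BTU/hr


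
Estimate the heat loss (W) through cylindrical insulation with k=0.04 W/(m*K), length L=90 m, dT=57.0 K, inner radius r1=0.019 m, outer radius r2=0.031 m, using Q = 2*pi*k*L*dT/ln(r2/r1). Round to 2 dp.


Q = 2*pi*0.04*90*57.0/ln(0.031/0.019) = 2633.67 W

2633.67 W


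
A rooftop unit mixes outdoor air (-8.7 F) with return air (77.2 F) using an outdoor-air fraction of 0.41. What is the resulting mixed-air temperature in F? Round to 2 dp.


T_mix = 0.41*(-8.7) + 0.59*77.2 = 41.98 F

41.98 F


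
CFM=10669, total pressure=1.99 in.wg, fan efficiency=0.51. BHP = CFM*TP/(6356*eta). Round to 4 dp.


BHP = 10669 * 1.99 / (6356 * 0.51) = 6.5497 hp

6.5497 hp


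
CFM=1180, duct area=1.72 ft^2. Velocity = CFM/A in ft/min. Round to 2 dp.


V = 1180 / 1.72 = 686.05 ft/min

686.05 ft/min
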